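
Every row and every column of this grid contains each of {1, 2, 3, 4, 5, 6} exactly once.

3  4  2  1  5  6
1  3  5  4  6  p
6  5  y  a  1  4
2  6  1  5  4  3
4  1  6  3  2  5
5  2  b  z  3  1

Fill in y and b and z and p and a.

y = 3, b = 4, z = 6, p = 2, a = 2

For row 2, column 6: row 2 already has {1, 3, 4, 5, 6}; that leaves 2.
At (row 3, col 4): row 3 is missing {2, 3} and column 4 is missing {2, 6}, so the value is 2.
At (row 3, col 3): row 3 already has {1, 2, 4, 5, 6}, so the value is 3.
Cell (6,4): column 4 already has {1, 2, 3, 4, 5} → 6.
Cell (6,3): row 6 already has {1, 2, 3, 5, 6} → 4.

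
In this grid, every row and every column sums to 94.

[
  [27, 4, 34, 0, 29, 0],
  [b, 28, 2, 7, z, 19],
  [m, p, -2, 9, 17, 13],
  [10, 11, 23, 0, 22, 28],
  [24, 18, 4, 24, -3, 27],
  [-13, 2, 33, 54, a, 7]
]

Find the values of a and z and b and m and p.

a = 11, z = 18, b = 20, m = 26, p = 31

The known cells in column 2 total 63, leaving 94 − 63 = 31 for the blank.
The known cells in row 6 total 83, leaving 94 − 83 = 11 for the blank.
The known cells in row 3 total 68, leaving 94 − 68 = 26 for the blank.
The known cells in column 5 total 76, leaving 94 − 76 = 18 for the blank.
The known cells in row 2 total 74, leaving 94 − 74 = 20 for the blank.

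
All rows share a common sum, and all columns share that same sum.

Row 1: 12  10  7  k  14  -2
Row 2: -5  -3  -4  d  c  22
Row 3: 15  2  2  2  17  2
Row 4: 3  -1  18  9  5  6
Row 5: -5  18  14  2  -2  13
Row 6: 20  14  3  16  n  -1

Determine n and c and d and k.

n = -12, c = 18, d = 12, k = -1

Rows 3 and 4 both sum to 40, so that's the common total.
Row 6 has 20 + 14 + 3 + 16 − 1 = 52; the blank must be 40 − 52 = -12.
Row 1 has 12 + 10 + 7 + 14 − 2 = 41; the blank must be 40 − 41 = -1.
Column 4 has -1 + 2 + 9 + 2 + 16 = 28; the blank must be 40 − 28 = 12.
Row 2 has -5 − 3 − 4 + 12 + 22 = 22; the blank must be 40 − 22 = 18.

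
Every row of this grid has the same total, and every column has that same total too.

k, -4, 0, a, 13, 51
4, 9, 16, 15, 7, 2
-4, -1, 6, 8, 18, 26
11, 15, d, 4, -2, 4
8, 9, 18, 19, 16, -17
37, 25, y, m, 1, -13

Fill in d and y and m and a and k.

Rows 2 and 3 both sum to 53, so that's the common total.
The known cells in column 1 total 56, leaving 53 − 56 = -3 for the blank.
The known cells in row 1 total 57, leaving 53 − 57 = -4 for the blank.
The known cells in column 4 total 42, leaving 53 − 42 = 11 for the blank.
The known cells in row 4 total 32, leaving 53 − 32 = 21 for the blank.
The known cells in row 6 total 61, leaving 53 − 61 = -8 for the blank.

d = 21, y = -8, m = 11, a = -4, k = -3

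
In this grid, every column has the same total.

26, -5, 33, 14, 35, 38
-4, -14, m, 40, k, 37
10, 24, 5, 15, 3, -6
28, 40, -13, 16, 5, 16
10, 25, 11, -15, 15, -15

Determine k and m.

Columns 2 and 4 both add up to 70, so every column sums to 70.
Column 5: 35 + 3 + 5 + 15 = 58, so the missing entry is 70 − 58 = 12.
Column 3: 33 + 5 − 13 + 11 = 36, so the missing entry is 70 − 36 = 34.

k = 12, m = 34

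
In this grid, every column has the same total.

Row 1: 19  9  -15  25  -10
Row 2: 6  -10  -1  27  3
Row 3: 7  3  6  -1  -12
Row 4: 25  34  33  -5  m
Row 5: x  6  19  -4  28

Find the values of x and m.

x = -15, m = 33

The complete columns each total 42.
Column 1 is missing 42 − 57 = -15 (since 19 + 6 + 7 + 25 = 57).
Column 5 is missing 42 − 9 = 33 (since -10 + 3 − 12 + 28 = 9).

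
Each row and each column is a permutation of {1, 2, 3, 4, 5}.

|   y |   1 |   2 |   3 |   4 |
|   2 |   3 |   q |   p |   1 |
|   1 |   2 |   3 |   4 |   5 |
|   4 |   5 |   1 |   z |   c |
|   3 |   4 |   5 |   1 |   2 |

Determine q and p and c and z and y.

At (row 2, col 3): column 3 already has {1, 2, 3, 5}, so the value is 4.
Cell (4,5): column 5 already has {1, 2, 4, 5} → 3.
Cell (1,1): row 1 already has {1, 2, 3, 4} → 5.
Cell (4,4): row 4 already has {1, 3, 4, 5} → 2.
For row 2, column 4: row 2 already has {1, 2, 3, 4}; that leaves 5.

q = 4, p = 5, c = 3, z = 2, y = 5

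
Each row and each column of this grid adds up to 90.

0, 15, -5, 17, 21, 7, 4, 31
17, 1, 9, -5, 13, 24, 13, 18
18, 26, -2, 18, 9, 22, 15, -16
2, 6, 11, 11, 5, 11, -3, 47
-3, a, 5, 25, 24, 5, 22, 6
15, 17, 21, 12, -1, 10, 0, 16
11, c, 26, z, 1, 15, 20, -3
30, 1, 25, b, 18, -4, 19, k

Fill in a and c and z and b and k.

a = 6, c = 18, z = 2, b = 10, k = -9

Column 8: 31 + 18 − 16 + 47 + 6 + 16 − 3 = 99, so its missing entry is 90 − 99 = -9.
Row 8: 30 + 1 + 25 + 18 − 4 + 19 − 9 = 80, so its missing entry is 90 − 80 = 10.
Column 4: 17 − 5 + 18 + 11 + 25 + 12 + 10 = 88, so its missing entry is 90 − 88 = 2.
Row 7: 11 + 26 + 2 + 1 + 15 + 20 − 3 = 72, so its missing entry is 90 − 72 = 18.
Row 5: -3 + 5 + 25 + 24 + 5 + 22 + 6 = 84, so its missing entry is 90 − 84 = 6.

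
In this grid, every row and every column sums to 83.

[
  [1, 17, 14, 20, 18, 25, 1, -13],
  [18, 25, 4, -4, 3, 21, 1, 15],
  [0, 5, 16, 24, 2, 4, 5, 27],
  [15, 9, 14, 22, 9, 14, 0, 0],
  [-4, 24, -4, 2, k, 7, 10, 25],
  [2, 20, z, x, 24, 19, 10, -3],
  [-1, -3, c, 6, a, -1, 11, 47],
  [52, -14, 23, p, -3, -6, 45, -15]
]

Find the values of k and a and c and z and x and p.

k = 23, a = 7, c = 17, z = -1, x = 12, p = 1

Row 5 has -4 + 24 − 4 + 2 + 7 + 10 + 25 = 60; the blank must be 83 − 60 = 23.
Column 5 has 18 + 3 + 2 + 9 + 23 + 24 − 3 = 76; the blank must be 83 − 76 = 7.
Row 7 has -1 − 3 + 6 + 7 − 1 + 11 + 47 = 66; the blank must be 83 − 66 = 17.
Row 8 has 52 − 14 + 23 − 3 − 6 + 45 − 15 = 82; the blank must be 83 − 82 = 1.
Column 4 has 20 − 4 + 24 + 22 + 2 + 6 + 1 = 71; the blank must be 83 − 71 = 12.
Row 6 has 2 + 20 + 12 + 24 + 19 + 10 − 3 = 84; the blank must be 83 − 84 = -1.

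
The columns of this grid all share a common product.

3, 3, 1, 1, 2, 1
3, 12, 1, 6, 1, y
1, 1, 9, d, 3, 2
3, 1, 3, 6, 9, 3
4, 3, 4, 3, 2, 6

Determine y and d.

Columns 2 and 5 each multiply to 108, so every column has product 108.
Column 6: 1×2×3×6 = 36, so the missing entry is 108 ÷ 36 = 3.
Column 4: 1×6×6×3 = 108, so the missing entry is 108 ÷ 108 = 1.

y = 3, d = 1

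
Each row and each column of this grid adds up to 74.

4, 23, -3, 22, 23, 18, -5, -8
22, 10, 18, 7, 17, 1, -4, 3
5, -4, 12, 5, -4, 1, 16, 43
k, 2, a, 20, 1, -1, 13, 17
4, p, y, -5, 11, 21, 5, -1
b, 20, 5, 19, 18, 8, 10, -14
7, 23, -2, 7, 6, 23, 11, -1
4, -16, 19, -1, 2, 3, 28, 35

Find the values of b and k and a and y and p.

b = 8, k = 20, a = 2, y = 23, p = 16

The known cells in row 6 total 66, leaving 74 − 66 = 8 for the blank.
The known cells in column 1 total 54, leaving 74 − 54 = 20 for the blank.
The known cells in row 4 total 72, leaving 74 − 72 = 2 for the blank.
The known cells in column 3 total 51, leaving 74 − 51 = 23 for the blank.
The known cells in row 5 total 58, leaving 74 − 58 = 16 for the blank.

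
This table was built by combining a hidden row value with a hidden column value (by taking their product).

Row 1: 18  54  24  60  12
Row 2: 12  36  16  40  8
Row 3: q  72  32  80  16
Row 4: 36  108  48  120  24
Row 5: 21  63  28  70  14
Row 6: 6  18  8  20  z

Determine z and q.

z = 4, q = 24

Each row is a constant multiple of every other row — this is a multiplication table with the headers hidden.
Row 6 is 18/54 = 1/3 times row 1, so its entry in column 5 is 12 × 1/3 = 4.
Row 3 is 72/54 = 4/3 times row 1, so its entry in column 1 is 18 × 4/3 = 24.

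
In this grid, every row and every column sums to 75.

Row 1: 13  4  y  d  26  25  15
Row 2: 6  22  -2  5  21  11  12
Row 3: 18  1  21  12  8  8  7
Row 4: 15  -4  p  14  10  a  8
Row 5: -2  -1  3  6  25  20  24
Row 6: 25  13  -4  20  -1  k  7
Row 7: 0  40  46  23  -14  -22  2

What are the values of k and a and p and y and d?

k = 15, a = 18, p = 14, y = -3, d = -5

The known cells in row 6 total 60, leaving 75 − 60 = 15 for the blank.
The known cells in column 4 total 80, leaving 75 − 80 = -5 for the blank.
The known cells in row 1 total 78, leaving 75 − 78 = -3 for the blank.
The known cells in column 3 total 61, leaving 75 − 61 = 14 for the blank.
The known cells in row 4 total 57, leaving 75 − 57 = 18 for the blank.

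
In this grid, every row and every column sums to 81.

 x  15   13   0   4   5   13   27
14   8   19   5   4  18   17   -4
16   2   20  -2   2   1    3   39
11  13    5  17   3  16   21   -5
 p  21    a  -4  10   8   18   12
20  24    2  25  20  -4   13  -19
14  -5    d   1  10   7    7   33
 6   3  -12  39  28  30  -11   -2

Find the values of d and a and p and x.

The known cells in row 7 total 67, leaving 81 − 67 = 14 for the blank.
The known cells in column 3 total 61, leaving 81 − 61 = 20 for the blank.
The known cells in row 5 total 85, leaving 81 − 85 = -4 for the blank.
The known cells in row 1 total 77, leaving 81 − 77 = 4 for the blank.

d = 14, a = 20, p = -4, x = 4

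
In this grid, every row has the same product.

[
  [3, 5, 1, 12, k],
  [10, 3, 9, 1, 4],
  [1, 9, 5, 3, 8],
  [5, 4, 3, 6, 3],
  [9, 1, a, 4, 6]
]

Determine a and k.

a = 5, k = 6

Rows 3 and 4 each multiply to 1080, so every row has product 1080.
Row 5: 9×1×4×6 = 216, so the missing entry is 1080 ÷ 216 = 5.
Row 1: 3×5×1×12 = 180, so the missing entry is 1080 ÷ 180 = 6.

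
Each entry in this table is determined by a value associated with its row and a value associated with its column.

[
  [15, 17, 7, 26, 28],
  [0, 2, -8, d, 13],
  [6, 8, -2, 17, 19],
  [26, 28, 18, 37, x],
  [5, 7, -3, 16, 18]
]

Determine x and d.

The difference between any two rows is the same in every column — this is an addition table with the headers hidden.
Row 4 minus row 1 is 26 − 15 = 11, so its entry in column 5 is 28 + 11 = 39.
Row 2 minus row 1 is 0 − 15 = -15, so its entry in column 4 is 26 + (-15) = 11.

x = 39, d = 11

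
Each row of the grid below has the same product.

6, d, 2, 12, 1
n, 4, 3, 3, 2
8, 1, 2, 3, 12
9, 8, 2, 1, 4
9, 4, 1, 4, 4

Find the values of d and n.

d = 4, n = 8

Rows 3 and 4 each multiply to 576, so every row has product 576.
Row 1: 6×2×12×1 = 144, so the missing entry is 576 ÷ 144 = 4.
Row 2: 4×3×3×2 = 72, so the missing entry is 576 ÷ 72 = 8.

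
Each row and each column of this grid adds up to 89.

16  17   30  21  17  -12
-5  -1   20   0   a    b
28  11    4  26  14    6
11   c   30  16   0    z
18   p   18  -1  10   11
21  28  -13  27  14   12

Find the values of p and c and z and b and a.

p = 33, c = 1, z = 31, b = 41, a = 34

The known cells in column 5 total 55, leaving 89 − 55 = 34 for the blank.
The known cells in row 2 total 48, leaving 89 − 48 = 41 for the blank.
The known cells in row 5 total 56, leaving 89 − 56 = 33 for the blank.
The known cells in column 2 total 88, leaving 89 − 88 = 1 for the blank.
The known cells in row 4 total 58, leaving 89 − 58 = 31 for the blank.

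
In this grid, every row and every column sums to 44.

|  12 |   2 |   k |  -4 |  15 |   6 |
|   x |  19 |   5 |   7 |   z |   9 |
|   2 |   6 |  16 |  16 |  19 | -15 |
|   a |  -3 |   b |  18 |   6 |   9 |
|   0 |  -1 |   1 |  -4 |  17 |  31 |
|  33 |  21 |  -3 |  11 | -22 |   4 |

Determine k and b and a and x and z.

k = 13, b = 12, a = 2, x = -5, z = 9

The known cells in column 5 total 35, leaving 44 − 35 = 9 for the blank.
The known cells in row 1 total 31, leaving 44 − 31 = 13 for the blank.
The known cells in row 2 total 49, leaving 44 − 49 = -5 for the blank.
The known cells in column 1 total 42, leaving 44 − 42 = 2 for the blank.
The known cells in row 4 total 32, leaving 44 − 32 = 12 for the blank.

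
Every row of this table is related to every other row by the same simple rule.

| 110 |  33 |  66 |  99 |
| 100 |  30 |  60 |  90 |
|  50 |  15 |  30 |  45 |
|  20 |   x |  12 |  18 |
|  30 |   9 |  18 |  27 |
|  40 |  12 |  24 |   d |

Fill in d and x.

d = 36, x = 6

Each row is a constant multiple of every other row — this is a multiplication table with the headers hidden.
Row 6 is 24/66 = 4/11 times row 1, so its entry in column 4 is 99 × 4/11 = 36.
Row 4 is 12/66 = 2/11 times row 1, so its entry in column 2 is 33 × 2/11 = 6.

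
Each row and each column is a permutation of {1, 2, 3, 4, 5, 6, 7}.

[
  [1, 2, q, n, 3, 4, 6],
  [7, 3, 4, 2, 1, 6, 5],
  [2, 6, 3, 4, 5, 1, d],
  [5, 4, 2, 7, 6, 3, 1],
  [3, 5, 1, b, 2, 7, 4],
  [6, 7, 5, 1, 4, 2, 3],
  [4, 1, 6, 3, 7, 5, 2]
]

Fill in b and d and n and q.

Cell (1,3): column 3 already has {1, 2, 3, 4, 5, 6} → 7.
At (row 1, col 4): row 1 already has {1, 2, 3, 4, 6, 7}, so the value is 5.
Cell (3,7): row 3 already has {1, 2, 3, 4, 5, 6} → 7.
Cell (5,4): row 5 already has {1, 2, 3, 4, 5, 7} → 6.

b = 6, d = 7, n = 5, q = 7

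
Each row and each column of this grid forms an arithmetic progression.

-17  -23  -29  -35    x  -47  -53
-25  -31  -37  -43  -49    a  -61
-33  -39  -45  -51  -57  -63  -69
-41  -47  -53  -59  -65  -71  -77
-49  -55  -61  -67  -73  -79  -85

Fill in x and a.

x = -41, a = -55

Along each row the entries change by -6 per step; down each column they change by -8.
Row 1: from -17 at column 1, stepping by -6 to column 5 gives -41.
Row 2: from -25 at column 1, stepping by -6 to column 6 gives -55.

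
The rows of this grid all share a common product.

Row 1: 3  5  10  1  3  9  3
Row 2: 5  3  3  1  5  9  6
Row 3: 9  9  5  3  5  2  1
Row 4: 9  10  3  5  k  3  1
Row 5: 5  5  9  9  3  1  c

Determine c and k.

c = 2, k = 3

Rows 1 and 2 each multiply to 12150, so every row has product 12150.
Row 5: 5×5×9×9×3×1 = 6075, so the missing entry is 12150 ÷ 6075 = 2.
Row 4: 9×10×3×5×3×1 = 4050, so the missing entry is 12150 ÷ 4050 = 3.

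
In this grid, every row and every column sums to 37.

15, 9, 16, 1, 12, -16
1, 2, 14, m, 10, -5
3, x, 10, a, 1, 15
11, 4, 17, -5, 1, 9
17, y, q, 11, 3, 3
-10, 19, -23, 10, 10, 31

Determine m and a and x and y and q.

m = 15, a = 5, x = 3, y = 0, q = 3

The known cells in column 3 total 34, leaving 37 − 34 = 3 for the blank.
The known cells in row 5 total 37, leaving 37 − 37 = 0 for the blank.
The known cells in column 2 total 34, leaving 37 − 34 = 3 for the blank.
The known cells in row 3 total 32, leaving 37 − 32 = 5 for the blank.
The known cells in row 2 total 22, leaving 37 − 22 = 15 for the blank.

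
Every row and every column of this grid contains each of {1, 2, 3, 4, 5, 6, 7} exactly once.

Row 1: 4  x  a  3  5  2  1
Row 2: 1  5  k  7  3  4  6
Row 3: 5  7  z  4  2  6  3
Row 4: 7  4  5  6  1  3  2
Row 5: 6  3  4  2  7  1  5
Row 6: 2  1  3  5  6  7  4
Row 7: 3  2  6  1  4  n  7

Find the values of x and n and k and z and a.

For row 1, column 2: column 2 already has {1, 2, 3, 4, 5, 7}; that leaves 6.
Cell (2,3): row 2 already has {1, 3, 4, 5, 6, 7} → 2.
For row 7, column 6: row 7 already has {1, 2, 3, 4, 6, 7}; that leaves 5.
Cell (1,3): row 1 already has {1, 2, 3, 4, 5, 6} → 7.
At (row 3, col 3): row 3 already has {2, 3, 4, 5, 6, 7}, so the value is 1.

x = 6, n = 5, k = 2, z = 1, a = 7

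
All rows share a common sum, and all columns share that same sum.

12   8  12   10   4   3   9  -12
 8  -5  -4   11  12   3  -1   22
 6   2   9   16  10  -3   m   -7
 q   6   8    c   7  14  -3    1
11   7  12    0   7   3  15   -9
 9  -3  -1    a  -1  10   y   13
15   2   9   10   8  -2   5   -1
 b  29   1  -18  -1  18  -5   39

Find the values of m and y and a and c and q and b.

Rows 1 and 2 both sum to 46, so that's the common total.
The known cells in row 8 total 63, leaving 46 − 63 = -17 for the blank.
The known cells in column 1 total 44, leaving 46 − 44 = 2 for the blank.
The known cells in row 4 total 35, leaving 46 − 35 = 11 for the blank.
The known cells in row 3 total 33, leaving 46 − 33 = 13 for the blank.
The known cells in column 7 total 33, leaving 46 − 33 = 13 for the blank.
The known cells in row 6 total 40, leaving 46 − 40 = 6 for the blank.

m = 13, y = 13, a = 6, c = 11, q = 2, b = -17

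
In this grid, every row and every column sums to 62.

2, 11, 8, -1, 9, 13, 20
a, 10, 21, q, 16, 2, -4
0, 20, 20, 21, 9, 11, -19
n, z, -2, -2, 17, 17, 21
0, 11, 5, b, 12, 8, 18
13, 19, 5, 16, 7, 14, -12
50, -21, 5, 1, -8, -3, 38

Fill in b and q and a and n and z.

b = 8, q = 19, a = -2, n = -1, z = 12

Row 5 has 0 + 11 + 5 + 12 + 8 + 18 = 54; the blank must be 62 − 54 = 8.
Column 2 has 11 + 10 + 20 + 11 + 19 − 21 = 50; the blank must be 62 − 50 = 12.
Row 4 has 12 − 2 − 2 + 17 + 17 + 21 = 63; the blank must be 62 − 63 = -1.
Column 1 has 2 + 0 − 1 + 0 + 13 + 50 = 64; the blank must be 62 − 64 = -2.
Row 2 has -2 + 10 + 21 + 16 + 2 − 4 = 43; the blank must be 62 − 43 = 19.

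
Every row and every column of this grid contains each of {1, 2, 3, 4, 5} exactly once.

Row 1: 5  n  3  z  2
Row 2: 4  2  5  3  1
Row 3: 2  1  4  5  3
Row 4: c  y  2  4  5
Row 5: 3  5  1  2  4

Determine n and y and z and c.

At (row 1, col 4): column 4 already has {2, 3, 4, 5}, so the value is 1.
At (row 1, col 2): row 1 already has {1, 2, 3, 5}, so the value is 4.
For row 4, column 2: column 2 already has {1, 2, 4, 5}; that leaves 3.
For row 4, column 1: row 4 already has {2, 3, 4, 5}; that leaves 1.

n = 4, y = 3, z = 1, c = 1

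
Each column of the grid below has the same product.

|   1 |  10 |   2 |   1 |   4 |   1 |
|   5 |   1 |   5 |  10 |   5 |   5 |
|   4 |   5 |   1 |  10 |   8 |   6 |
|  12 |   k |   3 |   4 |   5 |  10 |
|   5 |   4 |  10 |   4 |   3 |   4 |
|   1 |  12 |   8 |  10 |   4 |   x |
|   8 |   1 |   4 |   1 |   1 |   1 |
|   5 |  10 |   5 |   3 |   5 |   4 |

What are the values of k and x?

Columns 1 and 3 each multiply to 48000, so every column has product 48000.
Column 2: 10×1×5×4×12×1×10 = 24000, so the missing entry is 48000 ÷ 24000 = 2.
Column 6: 1×5×6×10×4×1×4 = 4800, so the missing entry is 48000 ÷ 4800 = 10.

k = 2, x = 10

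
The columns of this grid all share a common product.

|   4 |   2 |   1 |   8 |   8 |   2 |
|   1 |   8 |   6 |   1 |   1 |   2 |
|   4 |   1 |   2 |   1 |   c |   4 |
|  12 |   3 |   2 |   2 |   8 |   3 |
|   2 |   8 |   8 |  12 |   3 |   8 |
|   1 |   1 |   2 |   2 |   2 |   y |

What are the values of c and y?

c = 1, y = 1

Columns 1 and 4 each multiply to 384, so every column has product 384.
Column 5: 8×1×8×3×2 = 384, so the missing entry is 384 ÷ 384 = 1.
Column 6: 2×2×4×3×8 = 384, so the missing entry is 384 ÷ 384 = 1.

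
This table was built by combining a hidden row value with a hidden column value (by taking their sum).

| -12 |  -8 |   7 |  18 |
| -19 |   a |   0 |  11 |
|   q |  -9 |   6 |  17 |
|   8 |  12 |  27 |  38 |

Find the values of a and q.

The difference between any two rows is the same in every column — this is an addition table with the headers hidden.
Row 2 minus row 1 is 0 − 7 = -7, so its entry in column 2 is -8 + (-7) = -15.
Row 3 minus row 1 is 6 − 7 = -1, so its entry in column 1 is -12 + (-1) = -13.

a = -15, q = -13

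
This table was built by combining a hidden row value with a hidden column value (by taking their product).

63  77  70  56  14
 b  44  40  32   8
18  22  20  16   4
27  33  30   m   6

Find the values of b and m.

Each row is a constant multiple of every other row — this is a multiplication table with the headers hidden.
Row 2 is 8/14 = 4/7 times row 1, so its entry in column 1 is 63 × 4/7 = 36.
Row 4 is 6/14 = 3/7 times row 1, so its entry in column 4 is 56 × 3/7 = 24.

b = 36, m = 24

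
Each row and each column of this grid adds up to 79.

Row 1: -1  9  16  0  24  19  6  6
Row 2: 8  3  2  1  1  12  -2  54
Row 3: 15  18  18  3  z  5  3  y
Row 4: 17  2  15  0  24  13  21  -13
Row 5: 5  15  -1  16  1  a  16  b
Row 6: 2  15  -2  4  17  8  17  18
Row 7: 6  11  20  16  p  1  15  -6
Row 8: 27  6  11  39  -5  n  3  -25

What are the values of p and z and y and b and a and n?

Row 7 has 6 + 11 + 20 + 16 + 1 + 15 − 6 = 63; the blank must be 79 − 63 = 16.
Column 5 has 24 + 1 + 24 + 1 + 17 + 16 − 5 = 78; the blank must be 79 − 78 = 1.
Row 3 has 15 + 18 + 18 + 3 + 1 + 5 + 3 = 63; the blank must be 79 − 63 = 16.
Row 8 has 27 + 6 + 11 + 39 − 5 + 3 − 25 = 56; the blank must be 79 − 56 = 23.
Column 6 has 19 + 12 + 5 + 13 + 8 + 1 + 23 = 81; the blank must be 79 − 81 = -2.
Row 5 has 5 + 15 − 1 + 16 + 1 − 2 + 16 = 50; the blank must be 79 − 50 = 29.

p = 16, z = 1, y = 16, b = 29, a = -2, n = 23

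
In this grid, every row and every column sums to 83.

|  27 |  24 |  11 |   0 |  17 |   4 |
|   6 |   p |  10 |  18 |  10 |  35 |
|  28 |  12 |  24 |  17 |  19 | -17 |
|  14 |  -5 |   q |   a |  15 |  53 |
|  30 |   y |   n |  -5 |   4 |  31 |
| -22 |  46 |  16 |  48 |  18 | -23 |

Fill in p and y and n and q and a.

p = 4, y = 2, n = 21, q = 1, a = 5

Row 2 has 6 + 10 + 18 + 10 + 35 = 79; the blank must be 83 − 79 = 4.
Column 4 has 0 + 18 + 17 − 5 + 48 = 78; the blank must be 83 − 78 = 5.
Row 4 has 14 − 5 + 5 + 15 + 53 = 82; the blank must be 83 − 82 = 1.
Column 3 has 11 + 10 + 24 + 1 + 16 = 62; the blank must be 83 − 62 = 21.
Row 5 has 30 + 21 − 5 + 4 + 31 = 81; the blank must be 83 − 81 = 2.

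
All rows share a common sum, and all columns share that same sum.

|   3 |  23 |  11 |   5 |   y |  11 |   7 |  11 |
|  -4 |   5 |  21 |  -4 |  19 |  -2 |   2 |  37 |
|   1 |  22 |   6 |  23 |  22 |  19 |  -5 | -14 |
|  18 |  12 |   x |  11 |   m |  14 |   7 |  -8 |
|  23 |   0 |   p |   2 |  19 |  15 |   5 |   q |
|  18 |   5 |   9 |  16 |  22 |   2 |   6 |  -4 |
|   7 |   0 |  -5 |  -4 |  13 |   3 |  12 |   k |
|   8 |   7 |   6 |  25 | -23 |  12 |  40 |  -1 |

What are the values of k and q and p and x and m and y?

Rows 2 and 3 both sum to 74, so that's the common total.
Row 1 has 3 + 23 + 11 + 5 + 11 + 7 + 11 = 71; the blank must be 74 − 71 = 3.
Column 5 has 3 + 19 + 22 + 19 + 22 + 13 − 23 = 75; the blank must be 74 − 75 = -1.
Row 7 has 7 + 0 − 5 − 4 + 13 + 3 + 12 = 26; the blank must be 74 − 26 = 48.
Row 4 has 18 + 12 + 11 − 1 + 14 + 7 − 8 = 53; the blank must be 74 − 53 = 21.
Column 3 has 11 + 21 + 6 + 21 + 9 − 5 + 6 = 69; the blank must be 74 − 69 = 5.
Row 5 has 23 + 0 + 5 + 2 + 19 + 15 + 5 = 69; the blank must be 74 − 69 = 5.

k = 48, q = 5, p = 5, x = 21, m = -1, y = 3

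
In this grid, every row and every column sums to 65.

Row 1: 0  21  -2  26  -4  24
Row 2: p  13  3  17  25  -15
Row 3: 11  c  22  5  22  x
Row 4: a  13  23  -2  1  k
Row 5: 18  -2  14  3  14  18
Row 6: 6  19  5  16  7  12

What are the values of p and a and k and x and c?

p = 22, a = 8, k = 22, x = 4, c = 1

Column 2: 21 + 13 + 13 − 2 + 19 = 64, so its missing entry is 65 − 64 = 1.
Row 2: 13 + 3 + 17 + 25 − 15 = 43, so its missing entry is 65 − 43 = 22.
Column 1: 0 + 22 + 11 + 18 + 6 = 57, so its missing entry is 65 − 57 = 8.
Row 3: 11 + 1 + 22 + 5 + 22 = 61, so its missing entry is 65 − 61 = 4.
Row 4: 8 + 13 + 23 − 2 + 1 = 43, so its missing entry is 65 − 43 = 22.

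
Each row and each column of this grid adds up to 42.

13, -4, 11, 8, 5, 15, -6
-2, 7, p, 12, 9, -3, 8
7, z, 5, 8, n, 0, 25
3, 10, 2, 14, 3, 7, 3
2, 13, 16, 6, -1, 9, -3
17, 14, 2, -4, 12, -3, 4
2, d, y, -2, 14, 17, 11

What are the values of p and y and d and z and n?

p = 11, y = -5, d = 5, z = -3, n = 0

Row 2: -2 + 7 + 12 + 9 − 3 + 8 = 31, so its missing entry is 42 − 31 = 11.
Column 3: 11 + 11 + 5 + 2 + 16 + 2 = 47, so its missing entry is 42 − 47 = -5.
Column 5: 5 + 9 + 3 − 1 + 12 + 14 = 42, so its missing entry is 42 − 42 = 0.
Row 3: 7 + 5 + 8 + 0 + 0 + 25 = 45, so its missing entry is 42 − 45 = -3.
Row 7: 2 − 5 − 2 + 14 + 17 + 11 = 37, so its missing entry is 42 − 37 = 5.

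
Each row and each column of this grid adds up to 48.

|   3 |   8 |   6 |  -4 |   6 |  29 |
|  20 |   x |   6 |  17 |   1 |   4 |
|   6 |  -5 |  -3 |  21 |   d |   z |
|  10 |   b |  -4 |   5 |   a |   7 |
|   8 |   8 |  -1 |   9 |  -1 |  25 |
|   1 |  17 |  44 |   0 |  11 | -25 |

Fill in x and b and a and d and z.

x = 0, b = 20, a = 10, d = 21, z = 8

Row 2: 20 + 6 + 17 + 1 + 4 = 48, so its missing entry is 48 − 48 = 0.
Column 2: 8 + 0 − 5 + 8 + 17 = 28, so its missing entry is 48 − 28 = 20.
Row 4: 10 + 20 − 4 + 5 + 7 = 38, so its missing entry is 48 − 38 = 10.
Column 5: 6 + 1 + 10 − 1 + 11 = 27, so its missing entry is 48 − 27 = 21.
Row 3: 6 − 5 − 3 + 21 + 21 = 40, so its missing entry is 48 − 40 = 8.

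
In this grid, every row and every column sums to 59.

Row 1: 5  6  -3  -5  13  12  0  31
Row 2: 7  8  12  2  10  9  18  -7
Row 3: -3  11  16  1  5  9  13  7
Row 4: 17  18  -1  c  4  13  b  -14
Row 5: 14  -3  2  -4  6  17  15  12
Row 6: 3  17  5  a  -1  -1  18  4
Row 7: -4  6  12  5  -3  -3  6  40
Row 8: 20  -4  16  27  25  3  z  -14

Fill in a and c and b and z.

The known cells in row 6 total 45, leaving 59 − 45 = 14 for the blank.
The known cells in column 4 total 40, leaving 59 − 40 = 19 for the blank.
The known cells in row 8 total 73, leaving 59 − 73 = -14 for the blank.
The known cells in row 4 total 56, leaving 59 − 56 = 3 for the blank.

a = 14, c = 19, b = 3, z = -14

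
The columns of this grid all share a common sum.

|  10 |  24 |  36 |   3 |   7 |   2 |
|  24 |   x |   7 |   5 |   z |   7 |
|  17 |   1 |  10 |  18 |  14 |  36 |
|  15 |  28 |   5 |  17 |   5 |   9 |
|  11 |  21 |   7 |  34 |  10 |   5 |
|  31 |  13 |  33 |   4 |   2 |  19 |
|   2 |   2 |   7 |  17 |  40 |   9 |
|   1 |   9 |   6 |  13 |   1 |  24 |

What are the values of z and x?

The complete columns each total 111.
Column 5 is missing 111 − 79 = 32 (since 7 + 14 + 5 + 10 + 2 + 40 + 1 = 79).
Column 2 is missing 111 − 98 = 13 (since 24 + 1 + 28 + 21 + 13 + 2 + 9 = 98).

z = 32, x = 13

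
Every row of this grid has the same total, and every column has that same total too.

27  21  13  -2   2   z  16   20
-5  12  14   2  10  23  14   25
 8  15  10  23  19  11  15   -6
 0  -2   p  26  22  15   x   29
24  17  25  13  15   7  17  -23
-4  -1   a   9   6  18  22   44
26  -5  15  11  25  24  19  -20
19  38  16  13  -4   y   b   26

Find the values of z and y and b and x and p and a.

z = -2, y = -1, b = -12, x = 4, p = 1, a = 1

Rows 2 and 3 both sum to 95, so that's the common total.
The known cells in row 1 total 97, leaving 95 − 97 = -2 for the blank.
The known cells in column 6 total 96, leaving 95 − 96 = -1 for the blank.
The known cells in row 8 total 107, leaving 95 − 107 = -12 for the blank.
The known cells in column 7 total 91, leaving 95 − 91 = 4 for the blank.
The known cells in row 4 total 94, leaving 95 − 94 = 1 for the blank.
The known cells in row 6 total 94, leaving 95 − 94 = 1 for the blank.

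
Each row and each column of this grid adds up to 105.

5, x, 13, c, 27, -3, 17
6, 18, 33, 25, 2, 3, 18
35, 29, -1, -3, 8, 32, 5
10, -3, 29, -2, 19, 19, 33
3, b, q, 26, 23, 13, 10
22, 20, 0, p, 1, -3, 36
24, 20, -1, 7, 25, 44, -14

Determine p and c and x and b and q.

p = 29, c = 23, x = 23, b = -2, q = 32

Column 3 has 13 + 33 − 1 + 29 + 0 − 1 = 73; the blank must be 105 − 73 = 32.
Row 6 has 22 + 20 + 0 + 1 − 3 + 36 = 76; the blank must be 105 − 76 = 29.
Column 4 has 25 − 3 − 2 + 26 + 29 + 7 = 82; the blank must be 105 − 82 = 23.
Row 1 has 5 + 13 + 23 + 27 − 3 + 17 = 82; the blank must be 105 − 82 = 23.
Row 5 has 3 + 32 + 26 + 23 + 13 + 10 = 107; the blank must be 105 − 107 = -2.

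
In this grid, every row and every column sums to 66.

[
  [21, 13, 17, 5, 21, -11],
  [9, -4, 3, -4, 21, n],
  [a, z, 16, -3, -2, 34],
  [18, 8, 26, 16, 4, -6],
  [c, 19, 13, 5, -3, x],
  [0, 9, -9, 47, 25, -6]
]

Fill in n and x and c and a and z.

n = 41, x = 14, c = 18, a = 0, z = 21

Column 2: 13 − 4 + 8 + 19 + 9 = 45, so its missing entry is 66 − 45 = 21.
Row 2: 9 − 4 + 3 − 4 + 21 = 25, so its missing entry is 66 − 25 = 41.
Row 3: 21 + 16 − 3 − 2 + 34 = 66, so its missing entry is 66 − 66 = 0.
Column 1: 21 + 9 + 0 + 18 + 0 = 48, so its missing entry is 66 − 48 = 18.
Row 5: 18 + 19 + 13 + 5 − 3 = 52, so its missing entry is 66 − 52 = 14.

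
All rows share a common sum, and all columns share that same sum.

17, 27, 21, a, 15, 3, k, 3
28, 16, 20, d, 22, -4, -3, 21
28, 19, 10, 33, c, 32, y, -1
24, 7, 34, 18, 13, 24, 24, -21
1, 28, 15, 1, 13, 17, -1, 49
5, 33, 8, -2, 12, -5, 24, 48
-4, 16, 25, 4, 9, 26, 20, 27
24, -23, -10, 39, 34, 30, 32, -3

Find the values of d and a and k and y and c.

Rows 4 and 5 both sum to 123, so that's the common total.
Column 5 has 15 + 22 + 13 + 13 + 12 + 9 + 34 = 118; the blank must be 123 − 118 = 5.
Row 3 has 28 + 19 + 10 + 33 + 5 + 32 − 1 = 126; the blank must be 123 − 126 = -3.
Column 7 has -3 − 3 + 24 − 1 + 24 + 20 + 32 = 93; the blank must be 123 − 93 = 30.
Row 1 has 17 + 27 + 21 + 15 + 3 + 30 + 3 = 116; the blank must be 123 − 116 = 7.
Row 2 has 28 + 16 + 20 + 22 − 4 − 3 + 21 = 100; the blank must be 123 − 100 = 23.

d = 23, a = 7, k = 30, y = -3, c = 5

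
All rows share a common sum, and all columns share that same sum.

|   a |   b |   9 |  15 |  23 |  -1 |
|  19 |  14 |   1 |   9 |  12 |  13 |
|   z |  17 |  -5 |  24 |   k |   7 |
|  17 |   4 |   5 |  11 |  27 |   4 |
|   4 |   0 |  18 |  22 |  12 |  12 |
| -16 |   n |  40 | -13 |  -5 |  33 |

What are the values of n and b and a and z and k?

Rows 2 and 4 both sum to 68, so that's the common total.
Column 5: 23 + 12 + 27 + 12 − 5 = 69, so its missing entry is 68 − 69 = -1.
Row 3: 17 − 5 + 24 − 1 + 7 = 42, so its missing entry is 68 − 42 = 26.
Column 1: 19 + 26 + 17 + 4 − 16 = 50, so its missing entry is 68 − 50 = 18.
Row 1: 18 + 9 + 15 + 23 − 1 = 64, so its missing entry is 68 − 64 = 4.
Row 6: -16 + 40 − 13 − 5 + 33 = 39, so its missing entry is 68 − 39 = 29.

n = 29, b = 4, a = 18, z = 26, k = -1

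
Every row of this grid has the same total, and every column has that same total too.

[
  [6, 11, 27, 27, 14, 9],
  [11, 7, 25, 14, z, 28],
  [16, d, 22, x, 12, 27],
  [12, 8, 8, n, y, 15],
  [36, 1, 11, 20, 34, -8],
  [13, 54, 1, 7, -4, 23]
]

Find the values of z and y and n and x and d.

z = 9, y = 29, n = 22, x = 4, d = 13

Rows 1 and 5 both sum to 94, so that's the common total.
The known cells in column 2 total 81, leaving 94 − 81 = 13 for the blank.
The known cells in row 2 total 85, leaving 94 − 85 = 9 for the blank.
The known cells in column 5 total 65, leaving 94 − 65 = 29 for the blank.
The known cells in row 3 total 90, leaving 94 − 90 = 4 for the blank.
The known cells in row 4 total 72, leaving 94 − 72 = 22 for the blank.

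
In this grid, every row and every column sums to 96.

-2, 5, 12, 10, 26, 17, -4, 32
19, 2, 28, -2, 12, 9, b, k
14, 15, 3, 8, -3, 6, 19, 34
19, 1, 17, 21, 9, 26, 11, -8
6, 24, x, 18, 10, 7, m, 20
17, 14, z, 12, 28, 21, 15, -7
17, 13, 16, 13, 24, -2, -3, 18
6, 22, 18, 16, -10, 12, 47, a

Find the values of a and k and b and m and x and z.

a = -15, k = 22, b = 6, m = 5, x = 6, z = -4

Row 8 has 6 + 22 + 18 + 16 − 10 + 12 + 47 = 111; the blank must be 96 − 111 = -15.
Column 8 has 32 + 34 − 8 + 20 − 7 + 18 − 15 = 74; the blank must be 96 − 74 = 22.
Row 2 has 19 + 2 + 28 − 2 + 12 + 9 + 22 = 90; the blank must be 96 − 90 = 6.
Column 7 has -4 + 6 + 19 + 11 + 15 − 3 + 47 = 91; the blank must be 96 − 91 = 5.
Row 5 has 6 + 24 + 18 + 10 + 7 + 5 + 20 = 90; the blank must be 96 − 90 = 6.
Row 6 has 17 + 14 + 12 + 28 + 21 + 15 − 7 = 100; the blank must be 96 − 100 = -4.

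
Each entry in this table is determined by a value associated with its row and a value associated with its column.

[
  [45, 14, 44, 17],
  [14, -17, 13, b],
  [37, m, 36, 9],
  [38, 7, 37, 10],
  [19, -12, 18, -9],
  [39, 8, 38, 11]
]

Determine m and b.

m = 6, b = -14

The difference between any two rows is the same in every column — this is an addition table with the headers hidden.
Row 3 minus row 1 is 37 − 45 = -8, so its entry in column 2 is 14 + (-8) = 6.
Row 2 minus row 1 is 14 − 45 = -31, so its entry in column 4 is 17 + (-31) = -14.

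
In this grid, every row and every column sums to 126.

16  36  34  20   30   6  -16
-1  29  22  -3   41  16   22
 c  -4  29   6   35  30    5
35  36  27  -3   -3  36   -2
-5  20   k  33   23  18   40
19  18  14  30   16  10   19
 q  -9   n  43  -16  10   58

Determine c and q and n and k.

c = 25, q = 37, n = 3, k = -3

Row 3: -4 + 29 + 6 + 35 + 30 + 5 = 101, so its missing entry is 126 − 101 = 25.
Row 5: -5 + 20 + 33 + 23 + 18 + 40 = 129, so its missing entry is 126 − 129 = -3.
Column 3: 34 + 22 + 29 + 27 − 3 + 14 = 123, so its missing entry is 126 − 123 = 3.
Row 7: -9 + 3 + 43 − 16 + 10 + 58 = 89, so its missing entry is 126 − 89 = 37.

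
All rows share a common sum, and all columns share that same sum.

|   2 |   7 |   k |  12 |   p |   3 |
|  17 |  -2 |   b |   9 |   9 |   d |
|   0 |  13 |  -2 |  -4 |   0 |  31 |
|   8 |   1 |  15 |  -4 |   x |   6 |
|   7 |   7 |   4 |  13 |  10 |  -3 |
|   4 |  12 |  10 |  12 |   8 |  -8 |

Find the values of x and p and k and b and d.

x = 12, p = -1, k = 15, b = -4, d = 9

Rows 3 and 5 both sum to 38, so that's the common total.
The known cells in row 4 total 26, leaving 38 − 26 = 12 for the blank.
The known cells in column 5 total 39, leaving 38 − 39 = -1 for the blank.
The known cells in column 6 total 29, leaving 38 − 29 = 9 for the blank.
The known cells in row 2 total 42, leaving 38 − 42 = -4 for the blank.
The known cells in row 1 total 23, leaving 38 − 23 = 15 for the blank.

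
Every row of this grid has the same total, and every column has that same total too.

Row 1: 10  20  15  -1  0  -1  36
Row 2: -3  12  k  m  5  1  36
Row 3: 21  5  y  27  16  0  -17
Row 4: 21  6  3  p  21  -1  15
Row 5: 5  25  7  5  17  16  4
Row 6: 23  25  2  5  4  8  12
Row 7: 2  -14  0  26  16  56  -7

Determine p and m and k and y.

p = 14, m = 3, k = 25, y = 27

Rows 1 and 5 both sum to 79, so that's the common total.
Row 4 has 21 + 6 + 3 + 21 − 1 + 15 = 65; the blank must be 79 − 65 = 14.
Column 4 has -1 + 27 + 14 + 5 + 5 + 26 = 76; the blank must be 79 − 76 = 3.
Row 2 has -3 + 12 + 3 + 5 + 1 + 36 = 54; the blank must be 79 − 54 = 25.
Row 3 has 21 + 5 + 27 + 16 + 0 − 17 = 52; the blank must be 79 − 52 = 27.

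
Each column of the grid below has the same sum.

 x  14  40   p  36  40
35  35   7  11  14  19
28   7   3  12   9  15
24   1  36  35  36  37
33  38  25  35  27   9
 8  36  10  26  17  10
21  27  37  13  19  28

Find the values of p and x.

Column 3 sums to 158 and so does column 5; that's the common total.
In column 4 the known cells total 132, leaving 158 − 132 = 26.
In column 1 the known cells total 149, leaving 158 − 149 = 9.

p = 26, x = 9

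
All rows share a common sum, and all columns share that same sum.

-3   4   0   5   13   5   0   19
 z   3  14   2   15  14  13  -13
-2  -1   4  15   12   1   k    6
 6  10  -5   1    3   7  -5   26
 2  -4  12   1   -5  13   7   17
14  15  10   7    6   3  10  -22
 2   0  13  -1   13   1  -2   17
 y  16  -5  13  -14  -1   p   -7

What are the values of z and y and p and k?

Rows 1 and 4 both sum to 43, so that's the common total.
Row 2 has 3 + 14 + 2 + 15 + 14 + 13 − 13 = 48; the blank must be 43 − 48 = -5.
Column 1 has -3 − 5 − 2 + 6 + 2 + 14 + 2 = 14; the blank must be 43 − 14 = 29.
Row 3 has -2 − 1 + 4 + 15 + 12 + 1 + 6 = 35; the blank must be 43 − 35 = 8.
Row 8 has 29 + 16 − 5 + 13 − 14 − 1 − 7 = 31; the blank must be 43 − 31 = 12.

z = -5, y = 29, p = 12, k = 8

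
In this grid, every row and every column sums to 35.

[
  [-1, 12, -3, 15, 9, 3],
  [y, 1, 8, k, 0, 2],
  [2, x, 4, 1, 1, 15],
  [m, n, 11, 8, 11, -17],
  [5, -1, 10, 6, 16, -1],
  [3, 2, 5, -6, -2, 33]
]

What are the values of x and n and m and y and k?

Row 3: 2 + 4 + 1 + 1 + 15 = 23, so its missing entry is 35 − 23 = 12.
Column 2: 12 + 1 + 12 − 1 + 2 = 26, so its missing entry is 35 − 26 = 9.
Row 4: 9 + 11 + 8 + 11 − 17 = 22, so its missing entry is 35 − 22 = 13.
Column 1: -1 + 2 + 13 + 5 + 3 = 22, so its missing entry is 35 − 22 = 13.
Row 2: 13 + 1 + 8 + 0 + 2 = 24, so its missing entry is 35 − 24 = 11.

x = 12, n = 9, m = 13, y = 13, k = 11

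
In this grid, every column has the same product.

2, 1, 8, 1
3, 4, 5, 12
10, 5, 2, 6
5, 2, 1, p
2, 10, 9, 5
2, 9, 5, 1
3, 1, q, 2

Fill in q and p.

q = 1, p = 5

Columns 1 and 2 each multiply to 3600, so every column has product 3600.
Column 3: 8×5×2×1×9×5 = 3600, so the missing entry is 3600 ÷ 3600 = 1.
Column 4: 1×12×6×5×1×2 = 720, so the missing entry is 3600 ÷ 720 = 5.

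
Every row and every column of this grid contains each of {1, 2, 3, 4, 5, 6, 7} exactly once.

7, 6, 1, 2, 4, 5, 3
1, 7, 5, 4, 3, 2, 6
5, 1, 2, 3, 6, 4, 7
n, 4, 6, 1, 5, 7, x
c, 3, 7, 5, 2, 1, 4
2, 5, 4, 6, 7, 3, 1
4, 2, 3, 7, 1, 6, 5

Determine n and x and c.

For row 5, column 1: row 5 already has {1, 2, 3, 4, 5, 7}; that leaves 6.
Cell (4,7): column 7 already has {1, 3, 4, 5, 6, 7} → 2.
For row 4, column 1: row 4 already has {1, 2, 4, 5, 6, 7}; that leaves 3.

n = 3, x = 2, c = 6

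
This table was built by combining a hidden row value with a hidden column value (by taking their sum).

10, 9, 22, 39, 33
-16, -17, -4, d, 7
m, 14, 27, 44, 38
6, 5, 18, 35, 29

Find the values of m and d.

The difference between any two rows is the same in every column — this is an addition table with the headers hidden.
Row 3 minus row 1 is 27 − 22 = 5, so its entry in column 1 is 10 + 5 = 15.
Row 2 minus row 1 is -4 − 22 = -26, so its entry in column 4 is 39 + (-26) = 13.

m = 15, d = 13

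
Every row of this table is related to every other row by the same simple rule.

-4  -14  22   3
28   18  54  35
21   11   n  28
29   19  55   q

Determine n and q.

n = 47, q = 36

The difference between any two rows is the same in every column — this is an addition table with the headers hidden.
Row 3 minus row 1 is 21 − (-4) = 25, so its entry in column 3 is 22 + 25 = 47.
Row 4 minus row 1 is 29 − (-4) = 33, so its entry in column 4 is 3 + 33 = 36.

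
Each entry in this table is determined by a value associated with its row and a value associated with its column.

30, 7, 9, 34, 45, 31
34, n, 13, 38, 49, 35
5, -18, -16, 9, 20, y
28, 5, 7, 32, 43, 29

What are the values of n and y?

The difference between any two rows is the same in every column — this is an addition table with the headers hidden.
Row 2 minus row 1 is 38 − 34 = 4, so its entry in column 2 is 7 + 4 = 11.
Row 3 minus row 1 is 9 − 34 = -25, so its entry in column 6 is 31 + (-25) = 6.

n = 11, y = 6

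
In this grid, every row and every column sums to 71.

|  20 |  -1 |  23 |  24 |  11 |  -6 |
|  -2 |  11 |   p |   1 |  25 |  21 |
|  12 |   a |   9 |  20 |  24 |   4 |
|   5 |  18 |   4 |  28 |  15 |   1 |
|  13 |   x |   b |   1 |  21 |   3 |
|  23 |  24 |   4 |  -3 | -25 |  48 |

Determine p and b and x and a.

Row 2: -2 + 11 + 1 + 25 + 21 = 56, so its missing entry is 71 − 56 = 15.
Row 3: 12 + 9 + 20 + 24 + 4 = 69, so its missing entry is 71 − 69 = 2.
Column 2: -1 + 11 + 2 + 18 + 24 = 54, so its missing entry is 71 − 54 = 17.
Row 5: 13 + 17 + 1 + 21 + 3 = 55, so its missing entry is 71 − 55 = 16.

p = 15, b = 16, x = 17, a = 2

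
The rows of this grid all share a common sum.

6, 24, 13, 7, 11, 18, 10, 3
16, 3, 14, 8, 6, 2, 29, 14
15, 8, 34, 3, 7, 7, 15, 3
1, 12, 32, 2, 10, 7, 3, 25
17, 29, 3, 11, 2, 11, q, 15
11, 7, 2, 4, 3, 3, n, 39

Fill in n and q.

The complete rows each total 92.
Row 6 is missing 92 − 69 = 23 (since 11 + 7 + 2 + 4 + 3 + 3 + 39 = 69).
Row 5 is missing 92 − 88 = 4 (since 17 + 29 + 3 + 11 + 2 + 11 + 15 = 88).

n = 23, q = 4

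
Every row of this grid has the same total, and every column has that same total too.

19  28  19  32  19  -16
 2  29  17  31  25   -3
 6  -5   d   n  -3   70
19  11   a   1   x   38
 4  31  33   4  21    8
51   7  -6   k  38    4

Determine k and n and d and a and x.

Rows 1 and 2 both sum to 101, so that's the common total.
The known cells in column 5 total 100, leaving 101 − 100 = 1 for the blank.
The known cells in row 6 total 94, leaving 101 − 94 = 7 for the blank.
The known cells in column 4 total 75, leaving 101 − 75 = 26 for the blank.
The known cells in row 3 total 94, leaving 101 − 94 = 7 for the blank.
The known cells in row 4 total 70, leaving 101 − 70 = 31 for the blank.

k = 7, n = 26, d = 7, a = 31, x = 1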